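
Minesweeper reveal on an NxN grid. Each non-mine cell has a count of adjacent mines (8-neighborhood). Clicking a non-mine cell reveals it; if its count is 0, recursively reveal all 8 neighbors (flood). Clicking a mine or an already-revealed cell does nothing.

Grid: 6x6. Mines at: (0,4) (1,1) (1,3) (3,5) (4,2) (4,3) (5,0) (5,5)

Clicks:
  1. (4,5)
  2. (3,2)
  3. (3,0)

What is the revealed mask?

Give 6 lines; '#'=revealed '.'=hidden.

Click 1 (4,5) count=2: revealed 1 new [(4,5)] -> total=1
Click 2 (3,2) count=2: revealed 1 new [(3,2)] -> total=2
Click 3 (3,0) count=0: revealed 6 new [(2,0) (2,1) (3,0) (3,1) (4,0) (4,1)] -> total=8

Answer: ......
......
##....
###...
##...#
......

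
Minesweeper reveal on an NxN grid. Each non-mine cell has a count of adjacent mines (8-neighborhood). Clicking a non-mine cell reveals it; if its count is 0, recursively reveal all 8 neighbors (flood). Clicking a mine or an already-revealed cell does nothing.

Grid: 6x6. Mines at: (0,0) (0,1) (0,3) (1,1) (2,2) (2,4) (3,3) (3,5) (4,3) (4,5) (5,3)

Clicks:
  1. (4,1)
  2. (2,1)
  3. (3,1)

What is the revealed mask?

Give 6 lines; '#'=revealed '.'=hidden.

Click 1 (4,1) count=0: revealed 11 new [(2,0) (2,1) (3,0) (3,1) (3,2) (4,0) (4,1) (4,2) (5,0) (5,1) (5,2)] -> total=11
Click 2 (2,1) count=2: revealed 0 new [(none)] -> total=11
Click 3 (3,1) count=1: revealed 0 new [(none)] -> total=11

Answer: ......
......
##....
###...
###...
###...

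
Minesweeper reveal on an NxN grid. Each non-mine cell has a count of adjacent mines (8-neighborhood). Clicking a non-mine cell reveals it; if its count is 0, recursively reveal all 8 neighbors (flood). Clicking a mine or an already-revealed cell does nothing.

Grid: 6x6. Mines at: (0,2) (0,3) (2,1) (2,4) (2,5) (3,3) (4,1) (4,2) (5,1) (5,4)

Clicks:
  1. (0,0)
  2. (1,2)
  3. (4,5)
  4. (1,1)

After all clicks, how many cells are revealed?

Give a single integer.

Click 1 (0,0) count=0: revealed 4 new [(0,0) (0,1) (1,0) (1,1)] -> total=4
Click 2 (1,2) count=3: revealed 1 new [(1,2)] -> total=5
Click 3 (4,5) count=1: revealed 1 new [(4,5)] -> total=6
Click 4 (1,1) count=2: revealed 0 new [(none)] -> total=6

Answer: 6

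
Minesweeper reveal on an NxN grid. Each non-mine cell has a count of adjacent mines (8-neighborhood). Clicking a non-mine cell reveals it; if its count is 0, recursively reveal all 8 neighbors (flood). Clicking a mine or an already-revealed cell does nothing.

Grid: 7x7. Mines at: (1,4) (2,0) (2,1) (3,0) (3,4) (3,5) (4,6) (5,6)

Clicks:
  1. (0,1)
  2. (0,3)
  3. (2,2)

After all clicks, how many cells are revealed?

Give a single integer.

Click 1 (0,1) count=0: revealed 8 new [(0,0) (0,1) (0,2) (0,3) (1,0) (1,1) (1,2) (1,3)] -> total=8
Click 2 (0,3) count=1: revealed 0 new [(none)] -> total=8
Click 3 (2,2) count=1: revealed 1 new [(2,2)] -> total=9

Answer: 9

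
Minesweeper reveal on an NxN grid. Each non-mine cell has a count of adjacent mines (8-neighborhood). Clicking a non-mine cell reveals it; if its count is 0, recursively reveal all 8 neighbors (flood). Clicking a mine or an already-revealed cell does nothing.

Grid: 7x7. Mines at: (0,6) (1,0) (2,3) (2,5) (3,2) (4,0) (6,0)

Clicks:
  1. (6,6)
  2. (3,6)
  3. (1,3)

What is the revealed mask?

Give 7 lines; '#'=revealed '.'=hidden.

Answer: .......
...#...
.......
...####
.######
.######
.######

Derivation:
Click 1 (6,6) count=0: revealed 22 new [(3,3) (3,4) (3,5) (3,6) (4,1) (4,2) (4,3) (4,4) (4,5) (4,6) (5,1) (5,2) (5,3) (5,4) (5,5) (5,6) (6,1) (6,2) (6,3) (6,4) (6,5) (6,6)] -> total=22
Click 2 (3,6) count=1: revealed 0 new [(none)] -> total=22
Click 3 (1,3) count=1: revealed 1 new [(1,3)] -> total=23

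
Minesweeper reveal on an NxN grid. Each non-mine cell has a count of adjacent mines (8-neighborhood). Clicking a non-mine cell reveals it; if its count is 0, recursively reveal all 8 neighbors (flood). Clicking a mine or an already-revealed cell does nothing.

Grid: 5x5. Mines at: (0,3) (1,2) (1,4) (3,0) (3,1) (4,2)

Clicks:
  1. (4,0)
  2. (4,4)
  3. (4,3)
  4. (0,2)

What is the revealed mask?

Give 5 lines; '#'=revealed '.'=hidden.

Click 1 (4,0) count=2: revealed 1 new [(4,0)] -> total=1
Click 2 (4,4) count=0: revealed 6 new [(2,3) (2,4) (3,3) (3,4) (4,3) (4,4)] -> total=7
Click 3 (4,3) count=1: revealed 0 new [(none)] -> total=7
Click 4 (0,2) count=2: revealed 1 new [(0,2)] -> total=8

Answer: ..#..
.....
...##
...##
#..##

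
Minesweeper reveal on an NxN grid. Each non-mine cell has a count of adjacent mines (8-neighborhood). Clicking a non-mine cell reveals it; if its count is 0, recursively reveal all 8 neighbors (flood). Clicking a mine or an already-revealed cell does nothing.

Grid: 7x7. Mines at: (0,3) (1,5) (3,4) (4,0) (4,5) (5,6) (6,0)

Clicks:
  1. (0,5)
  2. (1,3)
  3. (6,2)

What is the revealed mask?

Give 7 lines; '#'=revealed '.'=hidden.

Answer: ###..#.
####...
####...
####...
.####..
.#####.
.#####.

Derivation:
Click 1 (0,5) count=1: revealed 1 new [(0,5)] -> total=1
Click 2 (1,3) count=1: revealed 1 new [(1,3)] -> total=2
Click 3 (6,2) count=0: revealed 28 new [(0,0) (0,1) (0,2) (1,0) (1,1) (1,2) (2,0) (2,1) (2,2) (2,3) (3,0) (3,1) (3,2) (3,3) (4,1) (4,2) (4,3) (4,4) (5,1) (5,2) (5,3) (5,4) (5,5) (6,1) (6,2) (6,3) (6,4) (6,5)] -> total=30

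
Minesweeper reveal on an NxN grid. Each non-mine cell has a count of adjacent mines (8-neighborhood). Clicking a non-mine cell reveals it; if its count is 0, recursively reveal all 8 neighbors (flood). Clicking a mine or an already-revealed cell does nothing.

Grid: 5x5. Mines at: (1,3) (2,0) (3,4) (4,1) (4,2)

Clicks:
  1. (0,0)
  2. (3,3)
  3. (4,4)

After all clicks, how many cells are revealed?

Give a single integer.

Click 1 (0,0) count=0: revealed 6 new [(0,0) (0,1) (0,2) (1,0) (1,1) (1,2)] -> total=6
Click 2 (3,3) count=2: revealed 1 new [(3,3)] -> total=7
Click 3 (4,4) count=1: revealed 1 new [(4,4)] -> total=8

Answer: 8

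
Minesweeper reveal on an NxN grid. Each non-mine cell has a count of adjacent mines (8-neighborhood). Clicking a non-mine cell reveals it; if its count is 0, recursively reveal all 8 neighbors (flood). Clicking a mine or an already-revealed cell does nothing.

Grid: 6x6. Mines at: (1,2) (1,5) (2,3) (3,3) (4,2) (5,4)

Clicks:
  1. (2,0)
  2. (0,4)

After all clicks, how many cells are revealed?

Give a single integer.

Answer: 13

Derivation:
Click 1 (2,0) count=0: revealed 12 new [(0,0) (0,1) (1,0) (1,1) (2,0) (2,1) (3,0) (3,1) (4,0) (4,1) (5,0) (5,1)] -> total=12
Click 2 (0,4) count=1: revealed 1 new [(0,4)] -> total=13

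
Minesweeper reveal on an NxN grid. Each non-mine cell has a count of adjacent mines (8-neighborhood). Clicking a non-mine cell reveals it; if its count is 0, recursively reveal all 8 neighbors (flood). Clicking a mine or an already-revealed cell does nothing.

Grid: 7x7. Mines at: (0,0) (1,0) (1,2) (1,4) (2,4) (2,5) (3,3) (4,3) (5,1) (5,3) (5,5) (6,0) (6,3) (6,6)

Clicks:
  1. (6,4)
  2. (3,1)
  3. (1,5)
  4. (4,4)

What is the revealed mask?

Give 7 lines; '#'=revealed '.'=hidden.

Answer: .......
.....#.
###....
###....
###.#..
.......
....#..

Derivation:
Click 1 (6,4) count=3: revealed 1 new [(6,4)] -> total=1
Click 2 (3,1) count=0: revealed 9 new [(2,0) (2,1) (2,2) (3,0) (3,1) (3,2) (4,0) (4,1) (4,2)] -> total=10
Click 3 (1,5) count=3: revealed 1 new [(1,5)] -> total=11
Click 4 (4,4) count=4: revealed 1 new [(4,4)] -> total=12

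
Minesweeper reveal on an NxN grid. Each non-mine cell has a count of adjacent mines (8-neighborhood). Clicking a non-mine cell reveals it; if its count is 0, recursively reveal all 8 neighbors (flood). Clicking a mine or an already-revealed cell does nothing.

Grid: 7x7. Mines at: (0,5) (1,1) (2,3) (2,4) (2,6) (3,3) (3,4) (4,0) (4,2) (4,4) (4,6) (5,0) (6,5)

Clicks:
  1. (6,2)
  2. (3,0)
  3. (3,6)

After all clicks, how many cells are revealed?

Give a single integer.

Click 1 (6,2) count=0: revealed 8 new [(5,1) (5,2) (5,3) (5,4) (6,1) (6,2) (6,3) (6,4)] -> total=8
Click 2 (3,0) count=1: revealed 1 new [(3,0)] -> total=9
Click 3 (3,6) count=2: revealed 1 new [(3,6)] -> total=10

Answer: 10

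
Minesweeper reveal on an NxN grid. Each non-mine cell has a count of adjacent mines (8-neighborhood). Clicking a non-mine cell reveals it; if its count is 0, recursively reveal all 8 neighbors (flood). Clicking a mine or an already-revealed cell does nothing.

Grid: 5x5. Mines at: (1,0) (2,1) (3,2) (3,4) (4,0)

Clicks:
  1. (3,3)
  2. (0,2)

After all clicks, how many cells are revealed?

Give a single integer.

Click 1 (3,3) count=2: revealed 1 new [(3,3)] -> total=1
Click 2 (0,2) count=0: revealed 11 new [(0,1) (0,2) (0,3) (0,4) (1,1) (1,2) (1,3) (1,4) (2,2) (2,3) (2,4)] -> total=12

Answer: 12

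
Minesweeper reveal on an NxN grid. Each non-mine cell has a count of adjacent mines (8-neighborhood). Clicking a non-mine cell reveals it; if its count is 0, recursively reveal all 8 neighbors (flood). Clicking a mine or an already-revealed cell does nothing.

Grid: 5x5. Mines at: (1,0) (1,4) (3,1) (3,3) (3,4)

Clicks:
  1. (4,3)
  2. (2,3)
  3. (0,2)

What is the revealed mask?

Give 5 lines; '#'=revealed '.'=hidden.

Click 1 (4,3) count=2: revealed 1 new [(4,3)] -> total=1
Click 2 (2,3) count=3: revealed 1 new [(2,3)] -> total=2
Click 3 (0,2) count=0: revealed 8 new [(0,1) (0,2) (0,3) (1,1) (1,2) (1,3) (2,1) (2,2)] -> total=10

Answer: .###.
.###.
.###.
.....
...#.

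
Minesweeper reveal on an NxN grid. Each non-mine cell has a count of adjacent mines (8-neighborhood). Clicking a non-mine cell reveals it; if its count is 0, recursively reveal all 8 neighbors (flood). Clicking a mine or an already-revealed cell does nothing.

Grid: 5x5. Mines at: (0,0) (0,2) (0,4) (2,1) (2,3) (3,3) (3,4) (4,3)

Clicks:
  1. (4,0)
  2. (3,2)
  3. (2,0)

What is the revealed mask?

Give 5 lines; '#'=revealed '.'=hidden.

Click 1 (4,0) count=0: revealed 6 new [(3,0) (3,1) (3,2) (4,0) (4,1) (4,2)] -> total=6
Click 2 (3,2) count=4: revealed 0 new [(none)] -> total=6
Click 3 (2,0) count=1: revealed 1 new [(2,0)] -> total=7

Answer: .....
.....
#....
###..
###..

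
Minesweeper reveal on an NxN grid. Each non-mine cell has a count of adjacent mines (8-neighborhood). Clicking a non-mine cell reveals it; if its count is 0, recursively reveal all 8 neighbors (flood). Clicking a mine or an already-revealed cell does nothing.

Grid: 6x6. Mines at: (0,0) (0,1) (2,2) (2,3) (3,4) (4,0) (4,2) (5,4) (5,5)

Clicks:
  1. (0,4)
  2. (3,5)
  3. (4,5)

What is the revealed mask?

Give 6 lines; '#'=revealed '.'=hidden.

Click 1 (0,4) count=0: revealed 10 new [(0,2) (0,3) (0,4) (0,5) (1,2) (1,3) (1,4) (1,5) (2,4) (2,5)] -> total=10
Click 2 (3,5) count=1: revealed 1 new [(3,5)] -> total=11
Click 3 (4,5) count=3: revealed 1 new [(4,5)] -> total=12

Answer: ..####
..####
....##
.....#
.....#
......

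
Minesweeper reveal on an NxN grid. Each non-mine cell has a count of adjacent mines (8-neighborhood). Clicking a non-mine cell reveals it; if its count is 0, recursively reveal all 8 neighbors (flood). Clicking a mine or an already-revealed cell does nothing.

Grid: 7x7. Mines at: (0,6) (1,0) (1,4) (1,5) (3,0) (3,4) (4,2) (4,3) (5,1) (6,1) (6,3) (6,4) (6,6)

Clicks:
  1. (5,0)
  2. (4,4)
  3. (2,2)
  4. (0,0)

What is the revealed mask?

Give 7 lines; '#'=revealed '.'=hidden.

Answer: ####...
.###...
.###...
.###...
....#..
#......
.......

Derivation:
Click 1 (5,0) count=2: revealed 1 new [(5,0)] -> total=1
Click 2 (4,4) count=2: revealed 1 new [(4,4)] -> total=2
Click 3 (2,2) count=0: revealed 12 new [(0,1) (0,2) (0,3) (1,1) (1,2) (1,3) (2,1) (2,2) (2,3) (3,1) (3,2) (3,3)] -> total=14
Click 4 (0,0) count=1: revealed 1 new [(0,0)] -> total=15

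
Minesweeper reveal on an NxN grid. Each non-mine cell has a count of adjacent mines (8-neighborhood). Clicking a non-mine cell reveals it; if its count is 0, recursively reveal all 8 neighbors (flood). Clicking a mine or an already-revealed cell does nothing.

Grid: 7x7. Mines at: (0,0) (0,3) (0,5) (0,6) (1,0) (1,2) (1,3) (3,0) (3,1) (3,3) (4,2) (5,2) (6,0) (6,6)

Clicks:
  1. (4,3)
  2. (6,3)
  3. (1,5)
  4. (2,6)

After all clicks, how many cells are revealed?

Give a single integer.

Click 1 (4,3) count=3: revealed 1 new [(4,3)] -> total=1
Click 2 (6,3) count=1: revealed 1 new [(6,3)] -> total=2
Click 3 (1,5) count=2: revealed 1 new [(1,5)] -> total=3
Click 4 (2,6) count=0: revealed 17 new [(1,4) (1,6) (2,4) (2,5) (2,6) (3,4) (3,5) (3,6) (4,4) (4,5) (4,6) (5,3) (5,4) (5,5) (5,6) (6,4) (6,5)] -> total=20

Answer: 20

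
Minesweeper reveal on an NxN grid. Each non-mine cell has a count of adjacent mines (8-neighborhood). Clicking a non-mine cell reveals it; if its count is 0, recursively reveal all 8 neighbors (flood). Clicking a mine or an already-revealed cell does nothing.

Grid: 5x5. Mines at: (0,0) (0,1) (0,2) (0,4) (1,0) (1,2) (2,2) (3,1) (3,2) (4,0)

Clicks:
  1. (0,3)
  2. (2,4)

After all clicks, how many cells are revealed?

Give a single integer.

Click 1 (0,3) count=3: revealed 1 new [(0,3)] -> total=1
Click 2 (2,4) count=0: revealed 8 new [(1,3) (1,4) (2,3) (2,4) (3,3) (3,4) (4,3) (4,4)] -> total=9

Answer: 9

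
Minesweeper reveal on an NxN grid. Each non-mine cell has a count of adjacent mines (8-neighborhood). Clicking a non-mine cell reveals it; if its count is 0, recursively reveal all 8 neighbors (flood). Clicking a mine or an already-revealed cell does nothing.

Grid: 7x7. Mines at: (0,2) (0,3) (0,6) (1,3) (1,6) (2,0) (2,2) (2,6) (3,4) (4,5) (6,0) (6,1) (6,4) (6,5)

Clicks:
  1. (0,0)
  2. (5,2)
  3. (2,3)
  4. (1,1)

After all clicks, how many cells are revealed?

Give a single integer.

Click 1 (0,0) count=0: revealed 4 new [(0,0) (0,1) (1,0) (1,1)] -> total=4
Click 2 (5,2) count=1: revealed 1 new [(5,2)] -> total=5
Click 3 (2,3) count=3: revealed 1 new [(2,3)] -> total=6
Click 4 (1,1) count=3: revealed 0 new [(none)] -> total=6

Answer: 6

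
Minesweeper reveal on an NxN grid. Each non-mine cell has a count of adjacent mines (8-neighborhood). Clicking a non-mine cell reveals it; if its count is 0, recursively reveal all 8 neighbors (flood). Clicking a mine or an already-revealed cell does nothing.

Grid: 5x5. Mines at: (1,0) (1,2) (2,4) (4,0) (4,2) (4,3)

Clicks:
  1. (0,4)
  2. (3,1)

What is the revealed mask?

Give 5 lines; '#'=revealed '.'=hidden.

Click 1 (0,4) count=0: revealed 4 new [(0,3) (0,4) (1,3) (1,4)] -> total=4
Click 2 (3,1) count=2: revealed 1 new [(3,1)] -> total=5

Answer: ...##
...##
.....
.#...
.....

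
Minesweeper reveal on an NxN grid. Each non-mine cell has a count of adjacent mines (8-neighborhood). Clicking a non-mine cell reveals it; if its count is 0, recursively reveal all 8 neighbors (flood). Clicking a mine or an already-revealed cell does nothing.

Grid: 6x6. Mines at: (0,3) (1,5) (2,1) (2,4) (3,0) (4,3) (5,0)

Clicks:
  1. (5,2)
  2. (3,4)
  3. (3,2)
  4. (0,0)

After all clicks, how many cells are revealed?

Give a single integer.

Click 1 (5,2) count=1: revealed 1 new [(5,2)] -> total=1
Click 2 (3,4) count=2: revealed 1 new [(3,4)] -> total=2
Click 3 (3,2) count=2: revealed 1 new [(3,2)] -> total=3
Click 4 (0,0) count=0: revealed 6 new [(0,0) (0,1) (0,2) (1,0) (1,1) (1,2)] -> total=9

Answer: 9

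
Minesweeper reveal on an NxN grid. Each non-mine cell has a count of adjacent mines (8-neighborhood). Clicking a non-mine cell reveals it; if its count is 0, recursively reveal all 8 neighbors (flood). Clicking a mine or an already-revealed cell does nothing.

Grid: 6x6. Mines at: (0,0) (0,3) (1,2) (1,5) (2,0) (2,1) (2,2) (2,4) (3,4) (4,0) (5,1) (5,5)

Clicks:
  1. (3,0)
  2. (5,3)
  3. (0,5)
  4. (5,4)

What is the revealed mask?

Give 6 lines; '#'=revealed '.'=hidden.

Click 1 (3,0) count=3: revealed 1 new [(3,0)] -> total=1
Click 2 (5,3) count=0: revealed 6 new [(4,2) (4,3) (4,4) (5,2) (5,3) (5,4)] -> total=7
Click 3 (0,5) count=1: revealed 1 new [(0,5)] -> total=8
Click 4 (5,4) count=1: revealed 0 new [(none)] -> total=8

Answer: .....#
......
......
#.....
..###.
..###.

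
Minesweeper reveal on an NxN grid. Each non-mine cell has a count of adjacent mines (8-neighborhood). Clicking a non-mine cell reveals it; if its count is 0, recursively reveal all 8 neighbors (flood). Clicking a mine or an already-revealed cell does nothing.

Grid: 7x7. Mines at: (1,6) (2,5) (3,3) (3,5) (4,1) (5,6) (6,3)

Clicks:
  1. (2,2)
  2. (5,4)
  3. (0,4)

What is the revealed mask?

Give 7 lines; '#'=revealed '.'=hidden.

Click 1 (2,2) count=1: revealed 1 new [(2,2)] -> total=1
Click 2 (5,4) count=1: revealed 1 new [(5,4)] -> total=2
Click 3 (0,4) count=0: revealed 19 new [(0,0) (0,1) (0,2) (0,3) (0,4) (0,5) (1,0) (1,1) (1,2) (1,3) (1,4) (1,5) (2,0) (2,1) (2,3) (2,4) (3,0) (3,1) (3,2)] -> total=21

Answer: ######.
######.
#####..
###....
.......
....#..
.......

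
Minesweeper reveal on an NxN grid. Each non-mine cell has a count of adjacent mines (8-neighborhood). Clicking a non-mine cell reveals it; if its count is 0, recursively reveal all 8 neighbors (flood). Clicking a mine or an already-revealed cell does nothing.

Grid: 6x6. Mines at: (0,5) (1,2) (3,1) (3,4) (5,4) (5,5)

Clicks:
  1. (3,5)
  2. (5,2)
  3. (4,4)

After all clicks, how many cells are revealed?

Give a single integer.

Answer: 10

Derivation:
Click 1 (3,5) count=1: revealed 1 new [(3,5)] -> total=1
Click 2 (5,2) count=0: revealed 8 new [(4,0) (4,1) (4,2) (4,3) (5,0) (5,1) (5,2) (5,3)] -> total=9
Click 3 (4,4) count=3: revealed 1 new [(4,4)] -> total=10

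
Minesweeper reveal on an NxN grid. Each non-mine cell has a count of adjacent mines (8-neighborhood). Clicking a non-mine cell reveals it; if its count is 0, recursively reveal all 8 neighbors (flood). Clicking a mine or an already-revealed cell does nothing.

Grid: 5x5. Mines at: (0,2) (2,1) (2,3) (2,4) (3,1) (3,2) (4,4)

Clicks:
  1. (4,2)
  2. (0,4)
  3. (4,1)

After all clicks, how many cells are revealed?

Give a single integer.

Click 1 (4,2) count=2: revealed 1 new [(4,2)] -> total=1
Click 2 (0,4) count=0: revealed 4 new [(0,3) (0,4) (1,3) (1,4)] -> total=5
Click 3 (4,1) count=2: revealed 1 new [(4,1)] -> total=6

Answer: 6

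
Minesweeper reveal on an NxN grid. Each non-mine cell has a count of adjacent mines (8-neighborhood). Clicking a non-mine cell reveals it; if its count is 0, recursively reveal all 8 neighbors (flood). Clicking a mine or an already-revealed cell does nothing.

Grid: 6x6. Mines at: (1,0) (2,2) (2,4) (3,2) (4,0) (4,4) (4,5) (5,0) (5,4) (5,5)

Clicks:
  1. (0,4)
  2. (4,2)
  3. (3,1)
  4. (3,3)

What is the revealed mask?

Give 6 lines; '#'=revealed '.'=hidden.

Click 1 (0,4) count=0: revealed 10 new [(0,1) (0,2) (0,3) (0,4) (0,5) (1,1) (1,2) (1,3) (1,4) (1,5)] -> total=10
Click 2 (4,2) count=1: revealed 1 new [(4,2)] -> total=11
Click 3 (3,1) count=3: revealed 1 new [(3,1)] -> total=12
Click 4 (3,3) count=4: revealed 1 new [(3,3)] -> total=13

Answer: .#####
.#####
......
.#.#..
..#...
......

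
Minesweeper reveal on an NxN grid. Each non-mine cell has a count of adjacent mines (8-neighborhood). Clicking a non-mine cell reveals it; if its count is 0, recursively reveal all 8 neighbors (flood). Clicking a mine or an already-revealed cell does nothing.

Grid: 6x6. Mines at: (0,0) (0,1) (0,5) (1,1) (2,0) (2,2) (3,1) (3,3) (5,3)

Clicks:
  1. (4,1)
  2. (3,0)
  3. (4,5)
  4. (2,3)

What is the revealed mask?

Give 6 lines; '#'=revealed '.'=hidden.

Answer: ......
....##
...###
#...##
.#..##
....##

Derivation:
Click 1 (4,1) count=1: revealed 1 new [(4,1)] -> total=1
Click 2 (3,0) count=2: revealed 1 new [(3,0)] -> total=2
Click 3 (4,5) count=0: revealed 10 new [(1,4) (1,5) (2,4) (2,5) (3,4) (3,5) (4,4) (4,5) (5,4) (5,5)] -> total=12
Click 4 (2,3) count=2: revealed 1 new [(2,3)] -> total=13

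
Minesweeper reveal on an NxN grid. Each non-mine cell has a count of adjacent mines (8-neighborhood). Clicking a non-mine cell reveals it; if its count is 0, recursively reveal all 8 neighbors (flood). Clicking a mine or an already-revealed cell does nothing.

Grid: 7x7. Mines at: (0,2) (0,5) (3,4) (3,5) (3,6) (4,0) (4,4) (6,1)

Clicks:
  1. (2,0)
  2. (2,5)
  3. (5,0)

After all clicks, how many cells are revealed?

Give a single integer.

Answer: 22

Derivation:
Click 1 (2,0) count=0: revealed 20 new [(0,0) (0,1) (1,0) (1,1) (1,2) (1,3) (2,0) (2,1) (2,2) (2,3) (3,0) (3,1) (3,2) (3,3) (4,1) (4,2) (4,3) (5,1) (5,2) (5,3)] -> total=20
Click 2 (2,5) count=3: revealed 1 new [(2,5)] -> total=21
Click 3 (5,0) count=2: revealed 1 new [(5,0)] -> total=22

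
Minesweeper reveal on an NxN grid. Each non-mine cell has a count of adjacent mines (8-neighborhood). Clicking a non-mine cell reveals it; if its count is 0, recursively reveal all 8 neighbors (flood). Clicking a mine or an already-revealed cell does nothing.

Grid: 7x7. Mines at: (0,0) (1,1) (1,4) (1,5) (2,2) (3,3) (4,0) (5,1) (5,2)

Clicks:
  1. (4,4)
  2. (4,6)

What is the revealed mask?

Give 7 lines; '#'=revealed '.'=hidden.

Click 1 (4,4) count=1: revealed 1 new [(4,4)] -> total=1
Click 2 (4,6) count=0: revealed 17 new [(2,4) (2,5) (2,6) (3,4) (3,5) (3,6) (4,3) (4,5) (4,6) (5,3) (5,4) (5,5) (5,6) (6,3) (6,4) (6,5) (6,6)] -> total=18

Answer: .......
.......
....###
....###
...####
...####
...####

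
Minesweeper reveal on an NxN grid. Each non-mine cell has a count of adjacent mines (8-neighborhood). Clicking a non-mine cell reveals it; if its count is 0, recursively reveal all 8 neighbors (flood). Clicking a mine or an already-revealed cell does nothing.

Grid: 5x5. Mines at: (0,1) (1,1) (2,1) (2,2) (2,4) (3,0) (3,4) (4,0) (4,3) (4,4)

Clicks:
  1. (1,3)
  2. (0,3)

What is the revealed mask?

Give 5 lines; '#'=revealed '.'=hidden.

Answer: ..###
..###
.....
.....
.....

Derivation:
Click 1 (1,3) count=2: revealed 1 new [(1,3)] -> total=1
Click 2 (0,3) count=0: revealed 5 new [(0,2) (0,3) (0,4) (1,2) (1,4)] -> total=6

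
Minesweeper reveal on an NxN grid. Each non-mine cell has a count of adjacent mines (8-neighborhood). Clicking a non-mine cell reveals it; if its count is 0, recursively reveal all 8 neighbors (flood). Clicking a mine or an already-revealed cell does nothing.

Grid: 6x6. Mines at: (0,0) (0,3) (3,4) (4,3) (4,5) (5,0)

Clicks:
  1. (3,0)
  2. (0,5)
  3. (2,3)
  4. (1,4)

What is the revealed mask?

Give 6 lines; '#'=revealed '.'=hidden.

Answer: ....##
######
######
####..
###...
......

Derivation:
Click 1 (3,0) count=0: revealed 15 new [(1,0) (1,1) (1,2) (1,3) (2,0) (2,1) (2,2) (2,3) (3,0) (3,1) (3,2) (3,3) (4,0) (4,1) (4,2)] -> total=15
Click 2 (0,5) count=0: revealed 6 new [(0,4) (0,5) (1,4) (1,5) (2,4) (2,5)] -> total=21
Click 3 (2,3) count=1: revealed 0 new [(none)] -> total=21
Click 4 (1,4) count=1: revealed 0 new [(none)] -> total=21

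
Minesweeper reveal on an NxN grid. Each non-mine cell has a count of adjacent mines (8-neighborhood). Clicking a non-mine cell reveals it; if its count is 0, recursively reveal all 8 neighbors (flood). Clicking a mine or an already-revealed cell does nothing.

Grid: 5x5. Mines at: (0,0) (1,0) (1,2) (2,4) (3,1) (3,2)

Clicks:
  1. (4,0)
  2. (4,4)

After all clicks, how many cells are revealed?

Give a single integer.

Answer: 5

Derivation:
Click 1 (4,0) count=1: revealed 1 new [(4,0)] -> total=1
Click 2 (4,4) count=0: revealed 4 new [(3,3) (3,4) (4,3) (4,4)] -> total=5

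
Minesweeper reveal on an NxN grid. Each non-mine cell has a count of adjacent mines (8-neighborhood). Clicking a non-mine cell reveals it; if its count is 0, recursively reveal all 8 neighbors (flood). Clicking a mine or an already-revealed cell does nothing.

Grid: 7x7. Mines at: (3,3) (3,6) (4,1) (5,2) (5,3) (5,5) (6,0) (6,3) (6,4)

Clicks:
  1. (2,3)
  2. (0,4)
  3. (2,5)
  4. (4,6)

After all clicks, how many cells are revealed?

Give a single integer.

Click 1 (2,3) count=1: revealed 1 new [(2,3)] -> total=1
Click 2 (0,4) count=0: revealed 23 new [(0,0) (0,1) (0,2) (0,3) (0,4) (0,5) (0,6) (1,0) (1,1) (1,2) (1,3) (1,4) (1,5) (1,6) (2,0) (2,1) (2,2) (2,4) (2,5) (2,6) (3,0) (3,1) (3,2)] -> total=24
Click 3 (2,5) count=1: revealed 0 new [(none)] -> total=24
Click 4 (4,6) count=2: revealed 1 new [(4,6)] -> total=25

Answer: 25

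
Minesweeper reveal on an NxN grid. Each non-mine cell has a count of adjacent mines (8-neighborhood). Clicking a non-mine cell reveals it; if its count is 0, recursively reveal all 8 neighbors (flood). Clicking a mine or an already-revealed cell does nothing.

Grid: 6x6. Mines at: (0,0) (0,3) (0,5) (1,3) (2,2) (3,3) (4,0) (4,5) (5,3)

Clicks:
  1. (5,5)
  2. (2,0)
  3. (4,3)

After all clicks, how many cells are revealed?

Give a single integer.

Click 1 (5,5) count=1: revealed 1 new [(5,5)] -> total=1
Click 2 (2,0) count=0: revealed 6 new [(1,0) (1,1) (2,0) (2,1) (3,0) (3,1)] -> total=7
Click 3 (4,3) count=2: revealed 1 new [(4,3)] -> total=8

Answer: 8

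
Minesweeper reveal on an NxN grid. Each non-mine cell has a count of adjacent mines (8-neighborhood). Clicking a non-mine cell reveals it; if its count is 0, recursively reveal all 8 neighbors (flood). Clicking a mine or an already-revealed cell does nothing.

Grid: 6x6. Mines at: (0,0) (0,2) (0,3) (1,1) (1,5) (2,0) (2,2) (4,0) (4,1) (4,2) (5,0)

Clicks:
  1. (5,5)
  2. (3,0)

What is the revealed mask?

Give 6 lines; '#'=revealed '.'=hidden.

Answer: ......
......
...###
#..###
...###
...###

Derivation:
Click 1 (5,5) count=0: revealed 12 new [(2,3) (2,4) (2,5) (3,3) (3,4) (3,5) (4,3) (4,4) (4,5) (5,3) (5,4) (5,5)] -> total=12
Click 2 (3,0) count=3: revealed 1 new [(3,0)] -> total=13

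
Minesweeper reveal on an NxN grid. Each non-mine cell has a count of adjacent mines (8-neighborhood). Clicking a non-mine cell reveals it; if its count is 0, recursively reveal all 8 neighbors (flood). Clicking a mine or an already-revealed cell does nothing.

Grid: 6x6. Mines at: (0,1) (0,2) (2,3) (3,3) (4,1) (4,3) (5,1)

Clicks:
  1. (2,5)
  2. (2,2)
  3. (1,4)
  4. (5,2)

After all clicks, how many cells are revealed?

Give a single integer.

Click 1 (2,5) count=0: revealed 14 new [(0,3) (0,4) (0,5) (1,3) (1,4) (1,5) (2,4) (2,5) (3,4) (3,5) (4,4) (4,5) (5,4) (5,5)] -> total=14
Click 2 (2,2) count=2: revealed 1 new [(2,2)] -> total=15
Click 3 (1,4) count=1: revealed 0 new [(none)] -> total=15
Click 4 (5,2) count=3: revealed 1 new [(5,2)] -> total=16

Answer: 16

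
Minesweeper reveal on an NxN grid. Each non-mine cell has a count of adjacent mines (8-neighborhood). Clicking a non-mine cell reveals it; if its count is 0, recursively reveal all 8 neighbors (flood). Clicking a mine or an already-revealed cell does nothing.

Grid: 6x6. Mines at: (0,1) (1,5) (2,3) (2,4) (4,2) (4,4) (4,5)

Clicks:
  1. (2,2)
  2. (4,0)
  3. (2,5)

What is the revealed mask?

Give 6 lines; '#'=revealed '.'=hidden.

Click 1 (2,2) count=1: revealed 1 new [(2,2)] -> total=1
Click 2 (4,0) count=0: revealed 12 new [(1,0) (1,1) (1,2) (2,0) (2,1) (3,0) (3,1) (3,2) (4,0) (4,1) (5,0) (5,1)] -> total=13
Click 3 (2,5) count=2: revealed 1 new [(2,5)] -> total=14

Answer: ......
###...
###..#
###...
##....
##....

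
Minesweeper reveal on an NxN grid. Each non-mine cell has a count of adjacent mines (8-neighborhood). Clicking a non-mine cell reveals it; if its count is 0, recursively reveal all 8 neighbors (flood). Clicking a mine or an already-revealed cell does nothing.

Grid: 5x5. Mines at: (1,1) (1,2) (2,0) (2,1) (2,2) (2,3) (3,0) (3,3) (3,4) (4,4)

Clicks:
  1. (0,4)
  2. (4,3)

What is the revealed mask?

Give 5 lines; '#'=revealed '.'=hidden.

Answer: ...##
...##
.....
.....
...#.

Derivation:
Click 1 (0,4) count=0: revealed 4 new [(0,3) (0,4) (1,3) (1,4)] -> total=4
Click 2 (4,3) count=3: revealed 1 new [(4,3)] -> total=5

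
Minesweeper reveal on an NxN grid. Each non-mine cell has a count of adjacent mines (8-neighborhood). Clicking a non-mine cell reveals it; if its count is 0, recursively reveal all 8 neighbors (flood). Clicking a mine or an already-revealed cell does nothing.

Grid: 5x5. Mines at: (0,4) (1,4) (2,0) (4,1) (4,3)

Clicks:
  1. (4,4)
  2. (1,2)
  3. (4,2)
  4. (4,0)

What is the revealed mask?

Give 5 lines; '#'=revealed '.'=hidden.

Answer: ####.
####.
.###.
.###.
#.#.#

Derivation:
Click 1 (4,4) count=1: revealed 1 new [(4,4)] -> total=1
Click 2 (1,2) count=0: revealed 14 new [(0,0) (0,1) (0,2) (0,3) (1,0) (1,1) (1,2) (1,3) (2,1) (2,2) (2,3) (3,1) (3,2) (3,3)] -> total=15
Click 3 (4,2) count=2: revealed 1 new [(4,2)] -> total=16
Click 4 (4,0) count=1: revealed 1 new [(4,0)] -> total=17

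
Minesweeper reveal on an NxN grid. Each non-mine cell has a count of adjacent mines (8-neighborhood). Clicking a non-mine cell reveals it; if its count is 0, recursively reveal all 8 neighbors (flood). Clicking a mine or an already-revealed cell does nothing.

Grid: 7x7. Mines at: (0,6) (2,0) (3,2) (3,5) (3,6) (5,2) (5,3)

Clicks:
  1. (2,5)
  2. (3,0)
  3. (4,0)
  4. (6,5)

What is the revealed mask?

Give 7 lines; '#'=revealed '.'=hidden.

Click 1 (2,5) count=2: revealed 1 new [(2,5)] -> total=1
Click 2 (3,0) count=1: revealed 1 new [(3,0)] -> total=2
Click 3 (4,0) count=0: revealed 7 new [(3,1) (4,0) (4,1) (5,0) (5,1) (6,0) (6,1)] -> total=9
Click 4 (6,5) count=0: revealed 9 new [(4,4) (4,5) (4,6) (5,4) (5,5) (5,6) (6,4) (6,5) (6,6)] -> total=18

Answer: .......
.......
.....#.
##.....
##..###
##..###
##..###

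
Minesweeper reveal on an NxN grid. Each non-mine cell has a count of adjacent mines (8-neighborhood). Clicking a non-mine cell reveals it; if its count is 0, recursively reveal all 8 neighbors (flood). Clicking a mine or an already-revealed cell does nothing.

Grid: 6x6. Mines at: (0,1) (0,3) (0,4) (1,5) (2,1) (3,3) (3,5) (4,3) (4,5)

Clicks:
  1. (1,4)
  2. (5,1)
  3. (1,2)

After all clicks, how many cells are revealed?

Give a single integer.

Answer: 11

Derivation:
Click 1 (1,4) count=3: revealed 1 new [(1,4)] -> total=1
Click 2 (5,1) count=0: revealed 9 new [(3,0) (3,1) (3,2) (4,0) (4,1) (4,2) (5,0) (5,1) (5,2)] -> total=10
Click 3 (1,2) count=3: revealed 1 new [(1,2)] -> total=11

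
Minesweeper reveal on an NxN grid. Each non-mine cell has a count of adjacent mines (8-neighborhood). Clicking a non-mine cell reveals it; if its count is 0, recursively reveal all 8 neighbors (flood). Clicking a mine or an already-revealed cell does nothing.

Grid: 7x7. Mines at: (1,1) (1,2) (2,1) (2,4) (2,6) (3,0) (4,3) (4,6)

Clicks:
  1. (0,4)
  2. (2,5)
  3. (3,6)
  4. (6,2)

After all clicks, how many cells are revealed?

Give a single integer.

Click 1 (0,4) count=0: revealed 8 new [(0,3) (0,4) (0,5) (0,6) (1,3) (1,4) (1,5) (1,6)] -> total=8
Click 2 (2,5) count=2: revealed 1 new [(2,5)] -> total=9
Click 3 (3,6) count=2: revealed 1 new [(3,6)] -> total=10
Click 4 (6,2) count=0: revealed 17 new [(4,0) (4,1) (4,2) (5,0) (5,1) (5,2) (5,3) (5,4) (5,5) (5,6) (6,0) (6,1) (6,2) (6,3) (6,4) (6,5) (6,6)] -> total=27

Answer: 27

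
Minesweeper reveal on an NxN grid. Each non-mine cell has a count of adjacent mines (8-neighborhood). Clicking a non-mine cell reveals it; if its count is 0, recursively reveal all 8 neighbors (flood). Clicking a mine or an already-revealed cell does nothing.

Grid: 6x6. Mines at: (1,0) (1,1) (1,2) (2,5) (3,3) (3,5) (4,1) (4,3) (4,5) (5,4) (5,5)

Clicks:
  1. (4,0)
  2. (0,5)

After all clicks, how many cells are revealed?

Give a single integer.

Click 1 (4,0) count=1: revealed 1 new [(4,0)] -> total=1
Click 2 (0,5) count=0: revealed 6 new [(0,3) (0,4) (0,5) (1,3) (1,4) (1,5)] -> total=7

Answer: 7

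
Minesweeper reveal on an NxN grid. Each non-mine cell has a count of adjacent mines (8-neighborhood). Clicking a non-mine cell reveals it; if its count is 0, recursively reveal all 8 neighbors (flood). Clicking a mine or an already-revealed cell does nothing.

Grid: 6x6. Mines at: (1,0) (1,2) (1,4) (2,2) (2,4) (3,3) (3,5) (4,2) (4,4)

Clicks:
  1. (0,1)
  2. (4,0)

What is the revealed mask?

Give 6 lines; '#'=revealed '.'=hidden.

Click 1 (0,1) count=2: revealed 1 new [(0,1)] -> total=1
Click 2 (4,0) count=0: revealed 8 new [(2,0) (2,1) (3,0) (3,1) (4,0) (4,1) (5,0) (5,1)] -> total=9

Answer: .#....
......
##....
##....
##....
##....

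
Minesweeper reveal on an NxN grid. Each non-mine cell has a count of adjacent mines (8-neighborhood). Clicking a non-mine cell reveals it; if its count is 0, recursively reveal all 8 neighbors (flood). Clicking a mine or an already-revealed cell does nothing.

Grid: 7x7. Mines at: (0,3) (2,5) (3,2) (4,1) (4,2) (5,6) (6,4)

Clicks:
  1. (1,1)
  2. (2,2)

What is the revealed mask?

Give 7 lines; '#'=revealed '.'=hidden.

Click 1 (1,1) count=0: revealed 11 new [(0,0) (0,1) (0,2) (1,0) (1,1) (1,2) (2,0) (2,1) (2,2) (3,0) (3,1)] -> total=11
Click 2 (2,2) count=1: revealed 0 new [(none)] -> total=11

Answer: ###....
###....
###....
##.....
.......
.......
.......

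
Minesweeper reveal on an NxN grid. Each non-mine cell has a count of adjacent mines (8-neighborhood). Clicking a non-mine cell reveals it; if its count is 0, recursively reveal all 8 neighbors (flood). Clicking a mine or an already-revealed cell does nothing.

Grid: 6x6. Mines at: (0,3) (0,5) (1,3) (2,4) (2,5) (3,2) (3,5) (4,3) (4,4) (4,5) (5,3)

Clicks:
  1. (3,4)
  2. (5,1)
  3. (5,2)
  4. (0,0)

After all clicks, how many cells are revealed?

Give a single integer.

Click 1 (3,4) count=6: revealed 1 new [(3,4)] -> total=1
Click 2 (5,1) count=0: revealed 17 new [(0,0) (0,1) (0,2) (1,0) (1,1) (1,2) (2,0) (2,1) (2,2) (3,0) (3,1) (4,0) (4,1) (4,2) (5,0) (5,1) (5,2)] -> total=18
Click 3 (5,2) count=2: revealed 0 new [(none)] -> total=18
Click 4 (0,0) count=0: revealed 0 new [(none)] -> total=18

Answer: 18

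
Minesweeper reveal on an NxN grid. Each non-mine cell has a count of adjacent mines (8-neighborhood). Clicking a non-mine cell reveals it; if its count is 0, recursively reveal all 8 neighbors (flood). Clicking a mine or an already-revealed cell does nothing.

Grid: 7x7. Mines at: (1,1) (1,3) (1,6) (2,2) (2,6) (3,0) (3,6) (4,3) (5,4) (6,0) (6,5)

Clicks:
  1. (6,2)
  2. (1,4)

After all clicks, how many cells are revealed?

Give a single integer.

Click 1 (6,2) count=0: revealed 6 new [(5,1) (5,2) (5,3) (6,1) (6,2) (6,3)] -> total=6
Click 2 (1,4) count=1: revealed 1 new [(1,4)] -> total=7

Answer: 7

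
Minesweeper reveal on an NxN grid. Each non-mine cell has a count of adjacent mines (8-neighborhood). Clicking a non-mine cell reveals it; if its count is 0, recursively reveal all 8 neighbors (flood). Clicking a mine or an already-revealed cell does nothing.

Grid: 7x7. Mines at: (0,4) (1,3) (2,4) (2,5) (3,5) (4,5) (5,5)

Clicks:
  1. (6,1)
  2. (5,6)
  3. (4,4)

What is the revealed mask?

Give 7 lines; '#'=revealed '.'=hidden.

Click 1 (6,1) count=0: revealed 30 new [(0,0) (0,1) (0,2) (1,0) (1,1) (1,2) (2,0) (2,1) (2,2) (2,3) (3,0) (3,1) (3,2) (3,3) (3,4) (4,0) (4,1) (4,2) (4,3) (4,4) (5,0) (5,1) (5,2) (5,3) (5,4) (6,0) (6,1) (6,2) (6,3) (6,4)] -> total=30
Click 2 (5,6) count=2: revealed 1 new [(5,6)] -> total=31
Click 3 (4,4) count=3: revealed 0 new [(none)] -> total=31

Answer: ###....
###....
####...
#####..
#####..
#####.#
#####..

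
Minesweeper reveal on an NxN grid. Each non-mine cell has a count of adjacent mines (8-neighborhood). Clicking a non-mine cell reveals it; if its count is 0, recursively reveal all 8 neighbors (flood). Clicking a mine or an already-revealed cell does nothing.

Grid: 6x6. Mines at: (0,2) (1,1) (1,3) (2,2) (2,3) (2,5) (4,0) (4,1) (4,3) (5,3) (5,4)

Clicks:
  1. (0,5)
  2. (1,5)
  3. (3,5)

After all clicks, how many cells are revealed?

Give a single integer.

Answer: 5

Derivation:
Click 1 (0,5) count=0: revealed 4 new [(0,4) (0,5) (1,4) (1,5)] -> total=4
Click 2 (1,5) count=1: revealed 0 new [(none)] -> total=4
Click 3 (3,5) count=1: revealed 1 new [(3,5)] -> total=5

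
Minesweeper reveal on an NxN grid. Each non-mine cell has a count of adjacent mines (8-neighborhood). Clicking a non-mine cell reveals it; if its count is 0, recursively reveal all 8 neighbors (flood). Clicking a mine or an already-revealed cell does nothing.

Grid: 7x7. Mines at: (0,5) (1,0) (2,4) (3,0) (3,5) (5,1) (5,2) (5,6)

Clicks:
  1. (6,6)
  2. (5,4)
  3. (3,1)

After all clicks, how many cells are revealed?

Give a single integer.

Click 1 (6,6) count=1: revealed 1 new [(6,6)] -> total=1
Click 2 (5,4) count=0: revealed 9 new [(4,3) (4,4) (4,5) (5,3) (5,4) (5,5) (6,3) (6,4) (6,5)] -> total=10
Click 3 (3,1) count=1: revealed 1 new [(3,1)] -> total=11

Answer: 11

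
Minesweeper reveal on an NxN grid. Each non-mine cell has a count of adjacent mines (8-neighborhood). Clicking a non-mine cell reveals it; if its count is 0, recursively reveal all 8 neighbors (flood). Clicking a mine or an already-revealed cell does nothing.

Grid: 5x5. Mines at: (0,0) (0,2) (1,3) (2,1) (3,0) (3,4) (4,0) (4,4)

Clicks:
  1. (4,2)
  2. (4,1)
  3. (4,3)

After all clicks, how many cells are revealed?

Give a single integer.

Answer: 6

Derivation:
Click 1 (4,2) count=0: revealed 6 new [(3,1) (3,2) (3,3) (4,1) (4,2) (4,3)] -> total=6
Click 2 (4,1) count=2: revealed 0 new [(none)] -> total=6
Click 3 (4,3) count=2: revealed 0 new [(none)] -> total=6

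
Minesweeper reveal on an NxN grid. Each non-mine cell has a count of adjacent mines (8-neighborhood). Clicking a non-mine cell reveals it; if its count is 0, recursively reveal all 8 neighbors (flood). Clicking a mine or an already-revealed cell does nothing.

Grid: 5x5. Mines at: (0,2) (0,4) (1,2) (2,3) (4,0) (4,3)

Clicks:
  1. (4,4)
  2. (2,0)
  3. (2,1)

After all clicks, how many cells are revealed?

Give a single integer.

Click 1 (4,4) count=1: revealed 1 new [(4,4)] -> total=1
Click 2 (2,0) count=0: revealed 8 new [(0,0) (0,1) (1,0) (1,1) (2,0) (2,1) (3,0) (3,1)] -> total=9
Click 3 (2,1) count=1: revealed 0 new [(none)] -> total=9

Answer: 9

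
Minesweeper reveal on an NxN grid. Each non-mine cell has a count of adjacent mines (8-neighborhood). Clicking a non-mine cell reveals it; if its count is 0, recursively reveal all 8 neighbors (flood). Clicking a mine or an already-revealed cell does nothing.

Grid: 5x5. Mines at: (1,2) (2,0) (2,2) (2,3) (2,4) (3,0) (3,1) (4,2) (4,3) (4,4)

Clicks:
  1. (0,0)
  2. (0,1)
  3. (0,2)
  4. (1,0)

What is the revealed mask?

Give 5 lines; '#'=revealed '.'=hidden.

Answer: ###..
##...
.....
.....
.....

Derivation:
Click 1 (0,0) count=0: revealed 4 new [(0,0) (0,1) (1,0) (1,1)] -> total=4
Click 2 (0,1) count=1: revealed 0 new [(none)] -> total=4
Click 3 (0,2) count=1: revealed 1 new [(0,2)] -> total=5
Click 4 (1,0) count=1: revealed 0 new [(none)] -> total=5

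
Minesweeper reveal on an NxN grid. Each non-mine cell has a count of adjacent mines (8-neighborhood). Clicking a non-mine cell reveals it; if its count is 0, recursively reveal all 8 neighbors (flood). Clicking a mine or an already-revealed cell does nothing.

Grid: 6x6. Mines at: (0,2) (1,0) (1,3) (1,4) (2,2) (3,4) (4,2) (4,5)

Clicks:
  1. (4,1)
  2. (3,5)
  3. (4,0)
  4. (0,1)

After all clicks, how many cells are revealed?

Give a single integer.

Click 1 (4,1) count=1: revealed 1 new [(4,1)] -> total=1
Click 2 (3,5) count=2: revealed 1 new [(3,5)] -> total=2
Click 3 (4,0) count=0: revealed 7 new [(2,0) (2,1) (3,0) (3,1) (4,0) (5,0) (5,1)] -> total=9
Click 4 (0,1) count=2: revealed 1 new [(0,1)] -> total=10

Answer: 10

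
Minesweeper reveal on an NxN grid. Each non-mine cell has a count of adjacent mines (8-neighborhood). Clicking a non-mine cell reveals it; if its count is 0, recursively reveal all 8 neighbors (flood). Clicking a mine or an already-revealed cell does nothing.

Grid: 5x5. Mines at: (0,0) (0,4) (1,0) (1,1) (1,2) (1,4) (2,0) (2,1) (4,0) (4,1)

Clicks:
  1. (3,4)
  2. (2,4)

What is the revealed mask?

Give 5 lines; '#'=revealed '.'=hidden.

Answer: .....
.....
..###
..###
..###

Derivation:
Click 1 (3,4) count=0: revealed 9 new [(2,2) (2,3) (2,4) (3,2) (3,3) (3,4) (4,2) (4,3) (4,4)] -> total=9
Click 2 (2,4) count=1: revealed 0 new [(none)] -> total=9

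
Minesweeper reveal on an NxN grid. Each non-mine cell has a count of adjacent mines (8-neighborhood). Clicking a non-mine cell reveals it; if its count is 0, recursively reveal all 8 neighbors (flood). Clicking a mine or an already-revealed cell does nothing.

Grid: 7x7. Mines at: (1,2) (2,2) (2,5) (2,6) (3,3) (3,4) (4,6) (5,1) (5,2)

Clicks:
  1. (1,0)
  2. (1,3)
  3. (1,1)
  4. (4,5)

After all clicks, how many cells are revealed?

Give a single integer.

Click 1 (1,0) count=0: revealed 10 new [(0,0) (0,1) (1,0) (1,1) (2,0) (2,1) (3,0) (3,1) (4,0) (4,1)] -> total=10
Click 2 (1,3) count=2: revealed 1 new [(1,3)] -> total=11
Click 3 (1,1) count=2: revealed 0 new [(none)] -> total=11
Click 4 (4,5) count=2: revealed 1 new [(4,5)] -> total=12

Answer: 12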